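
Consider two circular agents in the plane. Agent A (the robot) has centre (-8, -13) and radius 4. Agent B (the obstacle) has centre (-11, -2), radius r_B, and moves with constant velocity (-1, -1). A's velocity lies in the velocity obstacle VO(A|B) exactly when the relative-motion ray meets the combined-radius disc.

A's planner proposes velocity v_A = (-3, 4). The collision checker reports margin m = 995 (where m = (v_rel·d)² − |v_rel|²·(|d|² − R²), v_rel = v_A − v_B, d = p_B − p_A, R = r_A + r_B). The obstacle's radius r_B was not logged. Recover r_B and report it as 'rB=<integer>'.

m = 995
d = (-3, 11);  v_rel = (-2, 5),  |v_rel|² = 29
v_rel×d = (-2)·(11) − (5)·(-3) = -7
since m = R²·29 − (-7)²:  R² = (49 + 995) / 29 = 36
R = √36 = 6  ⇒  r_B = 6 − 4 = 2

rB=2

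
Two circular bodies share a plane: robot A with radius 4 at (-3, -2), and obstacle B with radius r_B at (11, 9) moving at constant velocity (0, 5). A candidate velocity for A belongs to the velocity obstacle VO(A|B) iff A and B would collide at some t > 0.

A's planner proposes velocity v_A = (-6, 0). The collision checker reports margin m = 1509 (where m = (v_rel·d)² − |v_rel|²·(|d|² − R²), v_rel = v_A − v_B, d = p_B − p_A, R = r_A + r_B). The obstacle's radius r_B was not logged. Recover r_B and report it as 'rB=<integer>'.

m = 1509
d = (14, 11);  v_rel = (-6, -5),  |v_rel|² = 61
v_rel×d = (-6)·(11) − (-5)·(14) = 4
since m = R²·61 − 4²:  R² = (16 + 1509) / 61 = 25
R = √25 = 5  ⇒  r_B = 5 − 4 = 1

rB=1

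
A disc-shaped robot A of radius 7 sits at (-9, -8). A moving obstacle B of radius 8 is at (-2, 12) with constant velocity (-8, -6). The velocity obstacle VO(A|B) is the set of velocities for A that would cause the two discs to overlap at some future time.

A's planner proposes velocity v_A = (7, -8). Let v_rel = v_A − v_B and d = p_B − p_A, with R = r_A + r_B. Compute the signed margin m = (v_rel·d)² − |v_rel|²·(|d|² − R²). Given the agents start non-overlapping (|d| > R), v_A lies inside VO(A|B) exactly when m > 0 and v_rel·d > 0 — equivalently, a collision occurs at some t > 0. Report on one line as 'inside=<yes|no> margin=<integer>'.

d = (7, 20),  |d|² = 449;  R = 7+8 = 15,  c = 449−15² = 224
v_rel = (15, -2),  |v_rel|² = 229;  v_rel·d = (15)·(7) + (-2)·(20) = 65
229·t² − 130·t + 224 = 0  ⇒  m = 65² − 229·224 = -47071
m = -47071 < 0,  v_rel·d = 65 > 0  ⇒  outside

inside=no margin=-47071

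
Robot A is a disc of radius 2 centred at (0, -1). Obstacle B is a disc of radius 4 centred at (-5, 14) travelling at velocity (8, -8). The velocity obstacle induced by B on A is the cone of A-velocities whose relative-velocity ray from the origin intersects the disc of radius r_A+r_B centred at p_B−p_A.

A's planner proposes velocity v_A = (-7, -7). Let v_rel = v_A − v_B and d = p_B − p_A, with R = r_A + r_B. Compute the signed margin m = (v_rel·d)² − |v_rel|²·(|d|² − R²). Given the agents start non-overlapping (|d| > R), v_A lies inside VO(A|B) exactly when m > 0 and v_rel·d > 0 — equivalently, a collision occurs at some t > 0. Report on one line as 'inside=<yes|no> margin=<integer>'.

d = (-5, 15),  |d|² = 250;  R = 2+4 = 6,  c = 250−6² = 214
v_rel = (-15, 1),  |v_rel|² = 226;  v_rel·d = (-15)·(-5) + (1)·(15) = 90
226·t² − 180·t + 214 = 0  ⇒  m = 90² − 226·214 = -40264
m = -40264 < 0,  v_rel·d = 90 > 0  ⇒  outside

inside=no margin=-40264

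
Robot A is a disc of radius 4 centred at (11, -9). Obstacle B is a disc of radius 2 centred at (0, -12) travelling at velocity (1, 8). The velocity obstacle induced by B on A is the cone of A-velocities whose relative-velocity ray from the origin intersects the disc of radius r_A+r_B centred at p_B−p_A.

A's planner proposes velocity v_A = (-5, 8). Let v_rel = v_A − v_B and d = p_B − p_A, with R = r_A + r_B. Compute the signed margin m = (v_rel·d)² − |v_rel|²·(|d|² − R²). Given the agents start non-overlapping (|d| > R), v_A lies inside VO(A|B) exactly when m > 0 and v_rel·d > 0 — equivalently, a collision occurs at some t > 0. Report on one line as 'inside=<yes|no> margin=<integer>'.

d = (-11, -3),  |d|² = 130;  R = 4+2 = 6,  c = 130−6² = 94
v_rel = (-6, 0),  |v_rel|² = 36;  v_rel·d = (-6)·(-11) + (0)·(-3) = 66
36·t² − 132·t + 94 = 0  ⇒  m = 66² − 36·94 = 972
m = 972 > 0,  v_rel·d = 66 > 0  ⇒  inside

inside=yes margin=972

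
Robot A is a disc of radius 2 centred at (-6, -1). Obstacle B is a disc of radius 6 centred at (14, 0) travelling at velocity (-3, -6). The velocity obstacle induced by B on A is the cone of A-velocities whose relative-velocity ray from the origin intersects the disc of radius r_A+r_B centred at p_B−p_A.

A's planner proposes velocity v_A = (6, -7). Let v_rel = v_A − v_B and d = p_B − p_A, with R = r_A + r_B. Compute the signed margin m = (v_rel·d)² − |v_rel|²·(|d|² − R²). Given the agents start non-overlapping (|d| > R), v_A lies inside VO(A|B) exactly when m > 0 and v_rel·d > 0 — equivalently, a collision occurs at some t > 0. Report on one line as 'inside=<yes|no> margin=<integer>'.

d = (20, 1),  |d|² = 401;  R = 2+6 = 8,  c = 401−8² = 337
v_rel = (9, -1),  |v_rel|² = 82;  v_rel·d = (9)·(20) + (-1)·(1) = 179
82·t² − 358·t + 337 = 0  ⇒  m = 179² − 82·337 = 4407
m = 4407 > 0,  v_rel·d = 179 > 0  ⇒  inside

inside=yes margin=4407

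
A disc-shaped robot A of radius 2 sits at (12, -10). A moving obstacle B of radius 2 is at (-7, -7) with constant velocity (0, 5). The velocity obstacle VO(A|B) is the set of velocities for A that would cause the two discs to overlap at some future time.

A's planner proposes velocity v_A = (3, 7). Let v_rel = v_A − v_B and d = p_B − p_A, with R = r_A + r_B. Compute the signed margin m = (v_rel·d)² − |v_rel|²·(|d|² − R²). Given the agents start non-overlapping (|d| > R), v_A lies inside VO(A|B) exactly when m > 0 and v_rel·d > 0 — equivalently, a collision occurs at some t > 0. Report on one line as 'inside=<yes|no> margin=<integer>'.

d = (-19, 3),  |d|² = 370;  R = 2+2 = 4,  c = 370−4² = 354
v_rel = (3, 2),  |v_rel|² = 13;  v_rel·d = (3)·(-19) + (2)·(3) = -51
13·t² + 102·t + 354 = 0  ⇒  m = (-51)² − 13·354 = -2001
m = -2001 < 0,  v_rel·d = -51 < 0  ⇒  outside

inside=no margin=-2001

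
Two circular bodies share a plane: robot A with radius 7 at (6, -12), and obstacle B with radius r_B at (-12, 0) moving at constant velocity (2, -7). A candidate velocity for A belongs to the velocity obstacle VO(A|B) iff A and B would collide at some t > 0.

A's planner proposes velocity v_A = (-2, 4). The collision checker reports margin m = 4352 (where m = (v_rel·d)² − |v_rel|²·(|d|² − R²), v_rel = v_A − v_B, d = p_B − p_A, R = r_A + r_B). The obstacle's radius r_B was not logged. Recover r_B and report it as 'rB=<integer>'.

m = 4352
d = (-18, 12);  v_rel = (-4, 11),  |v_rel|² = 137
v_rel×d = (-4)·(12) − (11)·(-18) = 150
since m = R²·137 − 150²:  R² = (22500 + 4352) / 137 = 196
R = √196 = 14  ⇒  r_B = 14 − 7 = 7

rB=7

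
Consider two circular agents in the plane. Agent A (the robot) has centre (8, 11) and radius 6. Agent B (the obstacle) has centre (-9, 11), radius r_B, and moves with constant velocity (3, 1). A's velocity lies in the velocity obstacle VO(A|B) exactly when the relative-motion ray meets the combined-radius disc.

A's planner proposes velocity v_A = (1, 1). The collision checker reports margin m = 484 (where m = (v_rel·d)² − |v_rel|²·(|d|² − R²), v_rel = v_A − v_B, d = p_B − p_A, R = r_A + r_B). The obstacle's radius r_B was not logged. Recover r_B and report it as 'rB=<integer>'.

m = 484
d = (-17, 0);  v_rel = (-2, 0),  |v_rel|² = 4
v_rel×d = (-2)·(0) − (0)·(-17) = 0
since m = R²·4 − 0²:  R² = (0 + 484) / 4 = 121
R = √121 = 11  ⇒  r_B = 11 − 6 = 5

rB=5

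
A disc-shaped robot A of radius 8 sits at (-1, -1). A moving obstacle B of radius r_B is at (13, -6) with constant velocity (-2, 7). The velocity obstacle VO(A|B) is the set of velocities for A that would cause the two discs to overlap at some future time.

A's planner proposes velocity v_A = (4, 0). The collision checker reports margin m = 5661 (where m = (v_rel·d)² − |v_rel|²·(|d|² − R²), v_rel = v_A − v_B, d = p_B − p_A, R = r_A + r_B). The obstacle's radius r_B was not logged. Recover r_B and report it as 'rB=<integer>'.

m = 5661
d = (14, -5);  v_rel = (6, -7),  |v_rel|² = 85
v_rel×d = (6)·(-5) − (-7)·(14) = 68
since m = R²·85 − 68²:  R² = (4624 + 5661) / 85 = 121
R = √121 = 11  ⇒  r_B = 11 − 8 = 3

rB=3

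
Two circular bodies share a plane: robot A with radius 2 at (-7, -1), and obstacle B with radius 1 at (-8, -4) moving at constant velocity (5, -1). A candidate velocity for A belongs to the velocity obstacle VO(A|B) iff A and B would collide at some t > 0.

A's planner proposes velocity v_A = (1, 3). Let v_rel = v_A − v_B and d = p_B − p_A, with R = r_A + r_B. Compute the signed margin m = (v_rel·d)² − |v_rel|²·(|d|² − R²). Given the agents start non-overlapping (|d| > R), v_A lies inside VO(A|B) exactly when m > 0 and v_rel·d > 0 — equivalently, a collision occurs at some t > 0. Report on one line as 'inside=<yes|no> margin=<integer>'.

d = (-1, -3),  |d|² = 10;  R = 2+1 = 3,  c = 10−3² = 1
v_rel = (-4, 4),  |v_rel|² = 32;  v_rel·d = (-4)·(-1) + (4)·(-3) = -8
32·t² + 16·t + 1 = 0  ⇒  m = (-8)² − 32·1 = 32
m = 32 > 0,  v_rel·d = -8 < 0  ⇒  outside

inside=no margin=32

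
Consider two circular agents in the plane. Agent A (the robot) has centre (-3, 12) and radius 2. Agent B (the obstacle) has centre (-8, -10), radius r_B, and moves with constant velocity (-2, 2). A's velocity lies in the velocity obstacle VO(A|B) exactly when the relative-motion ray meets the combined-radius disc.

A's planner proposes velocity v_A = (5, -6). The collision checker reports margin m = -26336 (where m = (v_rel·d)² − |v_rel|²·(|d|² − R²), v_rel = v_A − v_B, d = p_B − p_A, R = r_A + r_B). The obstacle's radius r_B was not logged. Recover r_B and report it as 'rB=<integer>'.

m = -26336
d = (-5, -22);  v_rel = (7, -8),  |v_rel|² = 113
v_rel×d = (7)·(-22) − (-8)·(-5) = -194
since m = R²·113 − (-194)²:  R² = (37636 + -26336) / 113 = 100
R = √100 = 10  ⇒  r_B = 10 − 2 = 8

rB=8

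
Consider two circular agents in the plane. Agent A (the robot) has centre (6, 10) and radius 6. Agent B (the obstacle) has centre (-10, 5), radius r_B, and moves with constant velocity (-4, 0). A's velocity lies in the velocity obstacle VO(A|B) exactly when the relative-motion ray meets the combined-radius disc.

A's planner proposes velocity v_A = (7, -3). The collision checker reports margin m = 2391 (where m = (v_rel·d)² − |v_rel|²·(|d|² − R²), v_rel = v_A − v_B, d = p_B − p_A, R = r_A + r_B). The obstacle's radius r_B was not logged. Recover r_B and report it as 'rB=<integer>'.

m = 2391
d = (-16, -5);  v_rel = (11, -3),  |v_rel|² = 130
v_rel×d = (11)·(-5) − (-3)·(-16) = -103
since m = R²·130 − (-103)²:  R² = (10609 + 2391) / 130 = 100
R = √100 = 10  ⇒  r_B = 10 − 6 = 4

rB=4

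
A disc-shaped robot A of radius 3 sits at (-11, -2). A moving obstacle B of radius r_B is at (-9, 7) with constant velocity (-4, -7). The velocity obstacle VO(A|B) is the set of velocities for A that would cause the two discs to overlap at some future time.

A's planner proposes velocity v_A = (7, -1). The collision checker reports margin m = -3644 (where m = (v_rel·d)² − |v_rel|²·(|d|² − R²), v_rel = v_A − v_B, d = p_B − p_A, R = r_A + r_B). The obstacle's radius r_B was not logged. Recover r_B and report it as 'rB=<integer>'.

m = -3644
d = (2, 9);  v_rel = (11, 6),  |v_rel|² = 157
v_rel×d = (11)·(9) − (6)·(2) = 87
since m = R²·157 − 87²:  R² = (7569 + -3644) / 157 = 25
R = √25 = 5  ⇒  r_B = 5 − 3 = 2

rB=2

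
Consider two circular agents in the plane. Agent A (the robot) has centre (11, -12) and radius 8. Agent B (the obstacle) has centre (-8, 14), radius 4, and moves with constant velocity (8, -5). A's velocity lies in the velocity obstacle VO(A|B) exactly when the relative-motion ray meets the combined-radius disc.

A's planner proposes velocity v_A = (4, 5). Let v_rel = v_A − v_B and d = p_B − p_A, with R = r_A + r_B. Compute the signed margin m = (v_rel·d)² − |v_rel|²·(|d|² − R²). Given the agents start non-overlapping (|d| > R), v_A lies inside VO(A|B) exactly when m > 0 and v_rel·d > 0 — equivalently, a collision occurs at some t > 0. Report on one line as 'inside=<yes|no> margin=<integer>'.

d = (-19, 26),  |d|² = 1037;  R = 8+4 = 12,  c = 1037−12² = 893
v_rel = (-4, 10),  |v_rel|² = 116;  v_rel·d = (-4)·(-19) + (10)·(26) = 336
116·t² − 672·t + 893 = 0  ⇒  m = 336² − 116·893 = 9308
m = 9308 > 0,  v_rel·d = 336 > 0  ⇒  inside

inside=yes margin=9308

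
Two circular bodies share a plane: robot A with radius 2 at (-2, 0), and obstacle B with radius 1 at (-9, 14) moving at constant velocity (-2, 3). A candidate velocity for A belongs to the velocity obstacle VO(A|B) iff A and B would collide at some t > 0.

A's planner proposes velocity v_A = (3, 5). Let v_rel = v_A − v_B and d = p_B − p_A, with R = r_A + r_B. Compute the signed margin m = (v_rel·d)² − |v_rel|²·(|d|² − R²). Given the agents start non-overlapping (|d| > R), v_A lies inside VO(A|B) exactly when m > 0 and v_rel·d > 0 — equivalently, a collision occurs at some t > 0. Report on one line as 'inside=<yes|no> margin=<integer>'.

d = (-7, 14),  |d|² = 245;  R = 2+1 = 3,  c = 245−3² = 236
v_rel = (5, 2),  |v_rel|² = 29;  v_rel·d = (5)·(-7) + (2)·(14) = -7
29·t² + 14·t + 236 = 0  ⇒  m = (-7)² − 29·236 = -6795
m = -6795 < 0,  v_rel·d = -7 < 0  ⇒  outside

inside=no margin=-6795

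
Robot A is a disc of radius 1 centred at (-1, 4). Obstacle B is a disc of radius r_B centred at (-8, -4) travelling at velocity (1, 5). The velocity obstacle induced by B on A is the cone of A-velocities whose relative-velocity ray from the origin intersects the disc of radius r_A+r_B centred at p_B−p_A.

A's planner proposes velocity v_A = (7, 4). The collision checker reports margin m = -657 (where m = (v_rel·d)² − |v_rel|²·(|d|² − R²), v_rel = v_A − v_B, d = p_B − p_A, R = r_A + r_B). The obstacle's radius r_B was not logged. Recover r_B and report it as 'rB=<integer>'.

m = -657
d = (-7, -8);  v_rel = (6, -1),  |v_rel|² = 37
v_rel×d = (6)·(-8) − (-1)·(-7) = -55
since m = R²·37 − (-55)²:  R² = (3025 + -657) / 37 = 64
R = √64 = 8  ⇒  r_B = 8 − 1 = 7

rB=7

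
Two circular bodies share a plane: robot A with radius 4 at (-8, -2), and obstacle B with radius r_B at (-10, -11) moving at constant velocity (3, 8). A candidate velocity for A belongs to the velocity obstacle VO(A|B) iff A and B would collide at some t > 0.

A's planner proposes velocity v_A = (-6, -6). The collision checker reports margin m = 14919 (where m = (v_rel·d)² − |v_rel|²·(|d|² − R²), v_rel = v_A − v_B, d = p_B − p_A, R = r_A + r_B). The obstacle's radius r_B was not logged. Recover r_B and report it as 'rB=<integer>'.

m = 14919
d = (-2, -9);  v_rel = (-9, -14),  |v_rel|² = 277
v_rel×d = (-9)·(-9) − (-14)·(-2) = 53
since m = R²·277 − 53²:  R² = (2809 + 14919) / 277 = 64
R = √64 = 8  ⇒  r_B = 8 − 4 = 4

rB=4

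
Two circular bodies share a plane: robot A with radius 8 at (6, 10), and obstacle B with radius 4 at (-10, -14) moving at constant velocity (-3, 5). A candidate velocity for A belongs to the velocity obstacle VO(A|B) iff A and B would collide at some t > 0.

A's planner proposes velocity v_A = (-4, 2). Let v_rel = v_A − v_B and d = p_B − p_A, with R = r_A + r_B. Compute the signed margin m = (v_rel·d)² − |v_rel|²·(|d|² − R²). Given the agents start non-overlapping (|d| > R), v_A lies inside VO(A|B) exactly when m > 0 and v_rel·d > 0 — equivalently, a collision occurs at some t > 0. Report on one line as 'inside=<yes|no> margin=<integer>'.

d = (-16, -24),  |d|² = 832;  R = 8+4 = 12,  c = 832−12² = 688
v_rel = (-1, -3),  |v_rel|² = 10;  v_rel·d = (-1)·(-16) + (-3)·(-24) = 88
10·t² − 176·t + 688 = 0  ⇒  m = 88² − 10·688 = 864
m = 864 > 0,  v_rel·d = 88 > 0  ⇒  inside

inside=yes margin=864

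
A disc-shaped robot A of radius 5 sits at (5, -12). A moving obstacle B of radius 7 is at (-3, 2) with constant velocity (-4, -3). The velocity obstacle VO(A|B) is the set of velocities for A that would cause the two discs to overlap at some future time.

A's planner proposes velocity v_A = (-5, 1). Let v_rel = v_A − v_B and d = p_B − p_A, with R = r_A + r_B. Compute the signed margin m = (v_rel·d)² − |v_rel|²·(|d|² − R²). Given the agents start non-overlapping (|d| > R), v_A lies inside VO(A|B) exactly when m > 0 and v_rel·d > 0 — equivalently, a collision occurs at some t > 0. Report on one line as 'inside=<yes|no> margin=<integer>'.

d = (-8, 14),  |d|² = 260;  R = 5+7 = 12,  c = 260−12² = 116
v_rel = (-1, 4),  |v_rel|² = 17;  v_rel·d = (-1)·(-8) + (4)·(14) = 64
17·t² − 128·t + 116 = 0  ⇒  m = 64² − 17·116 = 2124
m = 2124 > 0,  v_rel·d = 64 > 0  ⇒  inside

inside=yes margin=2124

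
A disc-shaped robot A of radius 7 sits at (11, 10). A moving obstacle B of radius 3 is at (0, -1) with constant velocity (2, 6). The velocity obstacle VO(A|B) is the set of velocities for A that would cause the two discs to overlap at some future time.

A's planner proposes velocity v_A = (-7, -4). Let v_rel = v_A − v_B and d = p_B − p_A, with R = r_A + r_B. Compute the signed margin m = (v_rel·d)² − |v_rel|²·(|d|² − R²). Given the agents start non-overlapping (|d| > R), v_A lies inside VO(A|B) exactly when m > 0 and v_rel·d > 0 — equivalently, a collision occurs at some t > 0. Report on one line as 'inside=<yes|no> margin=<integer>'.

d = (-11, -11),  |d|² = 242;  R = 7+3 = 10,  c = 242−10² = 142
v_rel = (-9, -10),  |v_rel|² = 181;  v_rel·d = (-9)·(-11) + (-10)·(-11) = 209
181·t² − 418·t + 142 = 0  ⇒  m = 209² − 181·142 = 17979
m = 17979 > 0,  v_rel·d = 209 > 0  ⇒  inside

inside=yes margin=17979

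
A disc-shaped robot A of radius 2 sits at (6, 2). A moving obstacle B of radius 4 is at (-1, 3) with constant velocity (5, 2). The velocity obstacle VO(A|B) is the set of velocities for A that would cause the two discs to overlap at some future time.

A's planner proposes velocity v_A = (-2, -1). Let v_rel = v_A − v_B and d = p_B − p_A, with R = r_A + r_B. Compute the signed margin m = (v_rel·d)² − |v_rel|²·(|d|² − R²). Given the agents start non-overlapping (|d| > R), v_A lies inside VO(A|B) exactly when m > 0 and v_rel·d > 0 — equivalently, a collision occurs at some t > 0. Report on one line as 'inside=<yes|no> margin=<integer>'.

d = (-7, 1),  |d|² = 50;  R = 2+4 = 6,  c = 50−6² = 14
v_rel = (-7, -3),  |v_rel|² = 58;  v_rel·d = (-7)·(-7) + (-3)·(1) = 46
58·t² − 92·t + 14 = 0  ⇒  m = 46² − 58·14 = 1304
m = 1304 > 0,  v_rel·d = 46 > 0  ⇒  inside

inside=yes margin=1304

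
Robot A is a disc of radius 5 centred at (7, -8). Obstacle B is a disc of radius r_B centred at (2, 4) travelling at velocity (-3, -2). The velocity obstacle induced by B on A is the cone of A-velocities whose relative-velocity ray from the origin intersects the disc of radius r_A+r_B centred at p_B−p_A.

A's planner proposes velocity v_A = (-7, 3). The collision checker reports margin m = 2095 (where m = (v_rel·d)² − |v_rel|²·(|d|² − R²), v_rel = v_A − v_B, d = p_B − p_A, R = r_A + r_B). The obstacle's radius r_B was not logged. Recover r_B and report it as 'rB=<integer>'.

m = 2095
d = (-5, 12);  v_rel = (-4, 5),  |v_rel|² = 41
v_rel×d = (-4)·(12) − (5)·(-5) = -23
since m = R²·41 − (-23)²:  R² = (529 + 2095) / 41 = 64
R = √64 = 8  ⇒  r_B = 8 − 5 = 3

rB=3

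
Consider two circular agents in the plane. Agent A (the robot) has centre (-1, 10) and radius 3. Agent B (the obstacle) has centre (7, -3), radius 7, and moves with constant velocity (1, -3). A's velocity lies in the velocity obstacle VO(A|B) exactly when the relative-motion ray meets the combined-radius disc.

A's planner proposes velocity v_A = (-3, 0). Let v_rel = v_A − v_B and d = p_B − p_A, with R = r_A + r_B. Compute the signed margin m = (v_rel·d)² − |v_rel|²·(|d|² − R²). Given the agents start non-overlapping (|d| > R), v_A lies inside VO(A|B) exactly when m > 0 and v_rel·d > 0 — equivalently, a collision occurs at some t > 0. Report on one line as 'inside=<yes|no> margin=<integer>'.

d = (8, -13),  |d|² = 233;  R = 3+7 = 10,  c = 233−10² = 133
v_rel = (-4, 3),  |v_rel|² = 25;  v_rel·d = (-4)·(8) + (3)·(-13) = -71
25·t² + 142·t + 133 = 0  ⇒  m = (-71)² − 25·133 = 1716
m = 1716 > 0,  v_rel·d = -71 < 0  ⇒  outside

inside=no margin=1716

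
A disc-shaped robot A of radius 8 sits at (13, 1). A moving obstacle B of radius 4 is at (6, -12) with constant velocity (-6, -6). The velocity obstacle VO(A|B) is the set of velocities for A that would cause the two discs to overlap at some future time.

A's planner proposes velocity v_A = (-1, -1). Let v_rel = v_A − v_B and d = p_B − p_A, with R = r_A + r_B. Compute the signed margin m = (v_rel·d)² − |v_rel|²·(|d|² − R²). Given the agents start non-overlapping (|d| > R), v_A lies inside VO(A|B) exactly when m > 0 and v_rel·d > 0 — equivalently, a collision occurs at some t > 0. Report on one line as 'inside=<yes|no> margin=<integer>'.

d = (-7, -13),  |d|² = 218;  R = 8+4 = 12,  c = 218−12² = 74
v_rel = (5, 5),  |v_rel|² = 50;  v_rel·d = (5)·(-7) + (5)·(-13) = -100
50·t² + 200·t + 74 = 0  ⇒  m = (-100)² − 50·74 = 6300
m = 6300 > 0,  v_rel·d = -100 < 0  ⇒  outside

inside=no margin=6300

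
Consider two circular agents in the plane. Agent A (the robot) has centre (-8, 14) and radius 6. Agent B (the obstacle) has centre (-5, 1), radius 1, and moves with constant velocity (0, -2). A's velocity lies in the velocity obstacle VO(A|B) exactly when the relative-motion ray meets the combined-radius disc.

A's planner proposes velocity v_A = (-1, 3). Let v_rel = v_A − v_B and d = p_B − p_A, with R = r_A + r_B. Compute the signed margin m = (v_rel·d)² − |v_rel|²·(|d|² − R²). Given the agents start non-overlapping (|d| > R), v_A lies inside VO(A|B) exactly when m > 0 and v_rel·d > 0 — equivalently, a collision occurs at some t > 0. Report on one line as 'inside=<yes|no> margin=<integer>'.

d = (3, -13),  |d|² = 178;  R = 6+1 = 7,  c = 178−7² = 129
v_rel = (-1, 5),  |v_rel|² = 26;  v_rel·d = (-1)·(3) + (5)·(-13) = -68
26·t² + 136·t + 129 = 0  ⇒  m = (-68)² − 26·129 = 1270
m = 1270 > 0,  v_rel·d = -68 < 0  ⇒  outside

inside=no margin=1270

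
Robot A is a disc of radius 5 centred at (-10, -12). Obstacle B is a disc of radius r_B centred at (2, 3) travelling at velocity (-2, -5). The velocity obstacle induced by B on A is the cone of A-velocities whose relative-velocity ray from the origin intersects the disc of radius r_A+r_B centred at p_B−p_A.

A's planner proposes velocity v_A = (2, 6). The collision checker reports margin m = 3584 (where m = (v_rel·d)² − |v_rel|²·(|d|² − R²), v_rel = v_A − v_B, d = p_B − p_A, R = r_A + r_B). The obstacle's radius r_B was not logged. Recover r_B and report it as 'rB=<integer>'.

m = 3584
d = (12, 15);  v_rel = (4, 11),  |v_rel|² = 137
v_rel×d = (4)·(15) − (11)·(12) = -72
since m = R²·137 − (-72)²:  R² = (5184 + 3584) / 137 = 64
R = √64 = 8  ⇒  r_B = 8 − 5 = 3

rB=3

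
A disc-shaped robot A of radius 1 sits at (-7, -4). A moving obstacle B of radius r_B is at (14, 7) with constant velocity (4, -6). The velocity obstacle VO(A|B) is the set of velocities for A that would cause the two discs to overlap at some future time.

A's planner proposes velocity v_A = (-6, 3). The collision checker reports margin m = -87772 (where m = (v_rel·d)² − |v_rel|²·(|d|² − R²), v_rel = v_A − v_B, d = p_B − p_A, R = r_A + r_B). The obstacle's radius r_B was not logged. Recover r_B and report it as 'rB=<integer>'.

m = -87772
d = (21, 11);  v_rel = (-10, 9),  |v_rel|² = 181
v_rel×d = (-10)·(11) − (9)·(21) = -299
since m = R²·181 − (-299)²:  R² = (89401 + -87772) / 181 = 9
R = √9 = 3  ⇒  r_B = 3 − 1 = 2

rB=2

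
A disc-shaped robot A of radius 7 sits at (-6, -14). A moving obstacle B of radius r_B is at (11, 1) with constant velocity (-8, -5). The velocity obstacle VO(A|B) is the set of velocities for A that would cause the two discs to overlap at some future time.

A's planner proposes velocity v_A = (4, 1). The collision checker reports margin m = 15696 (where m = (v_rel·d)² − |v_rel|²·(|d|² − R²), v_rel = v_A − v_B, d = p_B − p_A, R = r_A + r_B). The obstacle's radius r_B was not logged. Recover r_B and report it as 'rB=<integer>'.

m = 15696
d = (17, 15);  v_rel = (12, 6),  |v_rel|² = 180
v_rel×d = (12)·(15) − (6)·(17) = 78
since m = R²·180 − 78²:  R² = (6084 + 15696) / 180 = 121
R = √121 = 11  ⇒  r_B = 11 − 7 = 4

rB=4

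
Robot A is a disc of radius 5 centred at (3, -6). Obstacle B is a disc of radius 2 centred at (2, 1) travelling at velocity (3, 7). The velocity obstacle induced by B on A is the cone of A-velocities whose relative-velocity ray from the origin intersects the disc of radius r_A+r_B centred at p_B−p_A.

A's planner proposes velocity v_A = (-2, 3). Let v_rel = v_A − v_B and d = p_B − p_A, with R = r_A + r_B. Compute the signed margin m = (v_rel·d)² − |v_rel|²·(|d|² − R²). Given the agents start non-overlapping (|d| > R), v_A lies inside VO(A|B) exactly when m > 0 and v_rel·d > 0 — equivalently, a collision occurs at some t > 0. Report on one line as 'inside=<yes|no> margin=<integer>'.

d = (-1, 7),  |d|² = 50;  R = 5+2 = 7,  c = 50−7² = 1
v_rel = (-5, -4),  |v_rel|² = 41;  v_rel·d = (-5)·(-1) + (-4)·(7) = -23
41·t² + 46·t + 1 = 0  ⇒  m = (-23)² − 41·1 = 488
m = 488 > 0,  v_rel·d = -23 < 0  ⇒  outside

inside=no margin=488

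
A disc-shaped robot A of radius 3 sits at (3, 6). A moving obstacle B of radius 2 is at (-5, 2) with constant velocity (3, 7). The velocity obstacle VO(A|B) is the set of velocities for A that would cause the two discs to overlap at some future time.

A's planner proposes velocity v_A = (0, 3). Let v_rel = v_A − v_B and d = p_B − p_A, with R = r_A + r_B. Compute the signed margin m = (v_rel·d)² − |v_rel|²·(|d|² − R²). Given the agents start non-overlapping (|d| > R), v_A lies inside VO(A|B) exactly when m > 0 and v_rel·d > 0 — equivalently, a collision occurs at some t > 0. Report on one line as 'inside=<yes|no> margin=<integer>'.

d = (-8, -4),  |d|² = 80;  R = 3+2 = 5,  c = 80−5² = 55
v_rel = (-3, -4),  |v_rel|² = 25;  v_rel·d = (-3)·(-8) + (-4)·(-4) = 40
25·t² − 80·t + 55 = 0  ⇒  m = 40² − 25·55 = 225
m = 225 > 0,  v_rel·d = 40 > 0  ⇒  inside

inside=yes margin=225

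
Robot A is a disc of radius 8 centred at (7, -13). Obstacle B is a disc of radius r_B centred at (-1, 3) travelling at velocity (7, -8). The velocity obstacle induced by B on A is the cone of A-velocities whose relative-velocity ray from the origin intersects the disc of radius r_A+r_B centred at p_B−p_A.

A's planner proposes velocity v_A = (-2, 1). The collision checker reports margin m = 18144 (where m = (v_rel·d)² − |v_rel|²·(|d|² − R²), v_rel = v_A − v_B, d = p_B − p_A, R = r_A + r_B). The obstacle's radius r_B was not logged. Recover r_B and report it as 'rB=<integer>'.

m = 18144
d = (-8, 16);  v_rel = (-9, 9),  |v_rel|² = 162
v_rel×d = (-9)·(16) − (9)·(-8) = -72
since m = R²·162 − (-72)²:  R² = (5184 + 18144) / 162 = 144
R = √144 = 12  ⇒  r_B = 12 − 8 = 4

rB=4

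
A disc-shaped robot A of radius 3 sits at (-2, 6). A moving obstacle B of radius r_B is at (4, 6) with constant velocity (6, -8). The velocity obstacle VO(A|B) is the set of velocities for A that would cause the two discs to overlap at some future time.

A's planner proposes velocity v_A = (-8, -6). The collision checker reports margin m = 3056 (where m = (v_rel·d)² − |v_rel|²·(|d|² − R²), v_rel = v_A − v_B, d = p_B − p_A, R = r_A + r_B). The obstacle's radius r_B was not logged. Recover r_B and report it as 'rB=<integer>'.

m = 3056
d = (6, 0);  v_rel = (-14, 2),  |v_rel|² = 200
v_rel×d = (-14)·(0) − (2)·(6) = -12
since m = R²·200 − (-12)²:  R² = (144 + 3056) / 200 = 16
R = √16 = 4  ⇒  r_B = 4 − 3 = 1

rB=1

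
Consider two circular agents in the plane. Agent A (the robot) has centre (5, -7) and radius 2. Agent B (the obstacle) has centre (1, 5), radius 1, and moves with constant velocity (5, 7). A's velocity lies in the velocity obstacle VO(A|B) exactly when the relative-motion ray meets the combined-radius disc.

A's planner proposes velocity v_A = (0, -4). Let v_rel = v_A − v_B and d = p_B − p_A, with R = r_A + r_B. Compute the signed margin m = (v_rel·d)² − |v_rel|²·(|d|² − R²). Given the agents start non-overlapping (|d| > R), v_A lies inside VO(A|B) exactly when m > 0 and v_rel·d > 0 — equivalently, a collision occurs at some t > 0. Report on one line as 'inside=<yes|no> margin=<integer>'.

d = (-4, 12),  |d|² = 160;  R = 2+1 = 3,  c = 160−3² = 151
v_rel = (-5, -11),  |v_rel|² = 146;  v_rel·d = (-5)·(-4) + (-11)·(12) = -112
146·t² + 224·t + 151 = 0  ⇒  m = (-112)² − 146·151 = -9502
m = -9502 < 0,  v_rel·d = -112 < 0  ⇒  outside

inside=no margin=-9502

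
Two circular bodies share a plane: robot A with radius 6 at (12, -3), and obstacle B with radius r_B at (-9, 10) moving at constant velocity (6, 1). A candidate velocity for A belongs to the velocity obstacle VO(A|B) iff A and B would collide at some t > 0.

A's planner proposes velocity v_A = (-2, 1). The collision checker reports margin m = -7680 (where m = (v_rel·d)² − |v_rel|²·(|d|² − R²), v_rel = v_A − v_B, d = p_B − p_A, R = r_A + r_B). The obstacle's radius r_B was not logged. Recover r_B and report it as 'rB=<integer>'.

m = -7680
d = (-21, 13);  v_rel = (-8, 0),  |v_rel|² = 64
v_rel×d = (-8)·(13) − (0)·(-21) = -104
since m = R²·64 − (-104)²:  R² = (10816 + -7680) / 64 = 49
R = √49 = 7  ⇒  r_B = 7 − 6 = 1

rB=1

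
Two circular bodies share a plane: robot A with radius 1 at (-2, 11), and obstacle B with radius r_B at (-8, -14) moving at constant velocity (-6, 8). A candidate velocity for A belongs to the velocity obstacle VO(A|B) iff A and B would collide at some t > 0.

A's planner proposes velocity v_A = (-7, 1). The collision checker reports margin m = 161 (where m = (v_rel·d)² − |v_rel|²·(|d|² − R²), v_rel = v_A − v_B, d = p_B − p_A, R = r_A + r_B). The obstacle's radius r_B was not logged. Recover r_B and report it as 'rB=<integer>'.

m = 161
d = (-6, -25);  v_rel = (-1, -7),  |v_rel|² = 50
v_rel×d = (-1)·(-25) − (-7)·(-6) = -17
since m = R²·50 − (-17)²:  R² = (289 + 161) / 50 = 9
R = √9 = 3  ⇒  r_B = 3 − 1 = 2

rB=2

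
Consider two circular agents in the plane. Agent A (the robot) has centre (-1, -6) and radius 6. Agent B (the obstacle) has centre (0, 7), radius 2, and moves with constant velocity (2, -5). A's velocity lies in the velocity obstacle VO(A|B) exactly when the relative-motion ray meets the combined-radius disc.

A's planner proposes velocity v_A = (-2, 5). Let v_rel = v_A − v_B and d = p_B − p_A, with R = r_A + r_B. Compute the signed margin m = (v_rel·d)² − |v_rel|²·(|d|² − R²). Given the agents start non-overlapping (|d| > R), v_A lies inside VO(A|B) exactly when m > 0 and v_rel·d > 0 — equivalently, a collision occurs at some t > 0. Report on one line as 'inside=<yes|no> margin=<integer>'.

d = (1, 13),  |d|² = 170;  R = 6+2 = 8,  c = 170−8² = 106
v_rel = (-4, 10),  |v_rel|² = 116;  v_rel·d = (-4)·(1) + (10)·(13) = 126
116·t² − 252·t + 106 = 0  ⇒  m = 126² − 116·106 = 3580
m = 3580 > 0,  v_rel·d = 126 > 0  ⇒  inside

inside=yes margin=3580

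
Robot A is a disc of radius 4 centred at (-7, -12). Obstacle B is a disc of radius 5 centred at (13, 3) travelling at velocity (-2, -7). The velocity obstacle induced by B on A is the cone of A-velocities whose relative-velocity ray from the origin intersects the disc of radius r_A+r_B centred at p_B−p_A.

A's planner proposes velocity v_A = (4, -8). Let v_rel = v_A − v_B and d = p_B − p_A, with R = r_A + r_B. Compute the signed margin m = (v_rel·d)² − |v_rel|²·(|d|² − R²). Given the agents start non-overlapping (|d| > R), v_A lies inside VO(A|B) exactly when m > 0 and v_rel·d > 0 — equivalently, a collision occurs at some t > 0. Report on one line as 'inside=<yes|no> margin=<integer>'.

d = (20, 15),  |d|² = 625;  R = 4+5 = 9,  c = 625−9² = 544
v_rel = (6, -1),  |v_rel|² = 37;  v_rel·d = (6)·(20) + (-1)·(15) = 105
37·t² − 210·t + 544 = 0  ⇒  m = 105² − 37·544 = -9103
m = -9103 < 0,  v_rel·d = 105 > 0  ⇒  outside

inside=no margin=-9103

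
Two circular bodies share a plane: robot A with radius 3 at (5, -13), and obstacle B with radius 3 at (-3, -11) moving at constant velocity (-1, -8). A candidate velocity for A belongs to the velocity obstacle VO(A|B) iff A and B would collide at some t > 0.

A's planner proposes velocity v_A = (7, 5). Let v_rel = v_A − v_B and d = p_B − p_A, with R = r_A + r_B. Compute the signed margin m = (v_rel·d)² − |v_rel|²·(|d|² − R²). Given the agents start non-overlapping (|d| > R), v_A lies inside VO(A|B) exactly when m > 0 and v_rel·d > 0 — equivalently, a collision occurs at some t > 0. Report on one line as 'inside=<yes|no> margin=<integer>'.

d = (-8, 2),  |d|² = 68;  R = 3+3 = 6,  c = 68−6² = 32
v_rel = (8, 13),  |v_rel|² = 233;  v_rel·d = (8)·(-8) + (13)·(2) = -38
233·t² + 76·t + 32 = 0  ⇒  m = (-38)² − 233·32 = -6012
m = -6012 < 0,  v_rel·d = -38 < 0  ⇒  outside

inside=no margin=-6012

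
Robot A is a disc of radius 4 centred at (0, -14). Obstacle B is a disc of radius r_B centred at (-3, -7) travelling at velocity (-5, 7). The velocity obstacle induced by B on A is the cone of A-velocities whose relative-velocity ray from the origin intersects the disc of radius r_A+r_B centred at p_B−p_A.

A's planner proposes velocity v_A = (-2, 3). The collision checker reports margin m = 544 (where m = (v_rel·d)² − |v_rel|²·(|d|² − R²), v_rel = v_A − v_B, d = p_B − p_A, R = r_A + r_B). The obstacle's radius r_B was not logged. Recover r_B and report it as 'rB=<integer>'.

m = 544
d = (-3, 7);  v_rel = (3, -4),  |v_rel|² = 25
v_rel×d = (3)·(7) − (-4)·(-3) = 9
since m = R²·25 − 9²:  R² = (81 + 544) / 25 = 25
R = √25 = 5  ⇒  r_B = 5 − 4 = 1

rB=1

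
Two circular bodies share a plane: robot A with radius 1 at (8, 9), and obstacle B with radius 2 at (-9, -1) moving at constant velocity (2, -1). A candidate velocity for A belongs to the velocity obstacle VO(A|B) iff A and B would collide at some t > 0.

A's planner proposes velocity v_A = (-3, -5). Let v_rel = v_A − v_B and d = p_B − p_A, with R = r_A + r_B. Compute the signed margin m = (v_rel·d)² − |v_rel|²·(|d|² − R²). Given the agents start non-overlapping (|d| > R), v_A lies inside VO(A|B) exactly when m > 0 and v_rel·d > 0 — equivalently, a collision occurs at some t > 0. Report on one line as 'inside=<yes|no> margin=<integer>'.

d = (-17, -10),  |d|² = 389;  R = 1+2 = 3,  c = 389−3² = 380
v_rel = (-5, -4),  |v_rel|² = 41;  v_rel·d = (-5)·(-17) + (-4)·(-10) = 125
41·t² − 250·t + 380 = 0  ⇒  m = 125² − 41·380 = 45
m = 45 > 0,  v_rel·d = 125 > 0  ⇒  inside

inside=yes margin=45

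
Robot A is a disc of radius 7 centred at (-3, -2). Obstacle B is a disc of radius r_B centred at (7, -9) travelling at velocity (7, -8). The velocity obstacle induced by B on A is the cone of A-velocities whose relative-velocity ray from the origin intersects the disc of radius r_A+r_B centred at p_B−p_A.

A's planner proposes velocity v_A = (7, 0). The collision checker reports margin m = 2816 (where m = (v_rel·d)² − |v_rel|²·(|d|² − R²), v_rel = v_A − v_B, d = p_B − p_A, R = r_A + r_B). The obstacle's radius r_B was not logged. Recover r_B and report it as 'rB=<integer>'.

m = 2816
d = (10, -7);  v_rel = (0, 8),  |v_rel|² = 64
v_rel×d = (0)·(-7) − (8)·(10) = -80
since m = R²·64 − (-80)²:  R² = (6400 + 2816) / 64 = 144
R = √144 = 12  ⇒  r_B = 12 − 7 = 5

rB=5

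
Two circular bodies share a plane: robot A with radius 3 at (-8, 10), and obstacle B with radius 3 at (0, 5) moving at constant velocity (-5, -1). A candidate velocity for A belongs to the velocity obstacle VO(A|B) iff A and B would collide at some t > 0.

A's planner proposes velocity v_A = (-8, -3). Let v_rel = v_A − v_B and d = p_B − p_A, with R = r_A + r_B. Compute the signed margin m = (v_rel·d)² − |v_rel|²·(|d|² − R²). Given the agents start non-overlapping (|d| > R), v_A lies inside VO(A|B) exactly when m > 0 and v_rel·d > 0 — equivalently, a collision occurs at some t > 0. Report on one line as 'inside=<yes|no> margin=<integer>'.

d = (8, -5),  |d|² = 89;  R = 3+3 = 6,  c = 89−6² = 53
v_rel = (-3, -2),  |v_rel|² = 13;  v_rel·d = (-3)·(8) + (-2)·(-5) = -14
13·t² + 28·t + 53 = 0  ⇒  m = (-14)² − 13·53 = -493
m = -493 < 0,  v_rel·d = -14 < 0  ⇒  outside

inside=no margin=-493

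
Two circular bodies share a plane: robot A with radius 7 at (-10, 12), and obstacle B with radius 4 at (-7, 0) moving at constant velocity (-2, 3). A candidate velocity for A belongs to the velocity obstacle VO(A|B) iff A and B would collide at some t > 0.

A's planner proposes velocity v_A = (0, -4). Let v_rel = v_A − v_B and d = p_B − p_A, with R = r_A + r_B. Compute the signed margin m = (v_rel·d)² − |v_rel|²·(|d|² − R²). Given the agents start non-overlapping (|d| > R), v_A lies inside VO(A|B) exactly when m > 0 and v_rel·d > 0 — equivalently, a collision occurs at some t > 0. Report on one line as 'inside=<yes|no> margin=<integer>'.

d = (3, -12),  |d|² = 153;  R = 7+4 = 11,  c = 153−11² = 32
v_rel = (2, -7),  |v_rel|² = 53;  v_rel·d = (2)·(3) + (-7)·(-12) = 90
53·t² − 180·t + 32 = 0  ⇒  m = 90² − 53·32 = 6404
m = 6404 > 0,  v_rel·d = 90 > 0  ⇒  inside

inside=yes margin=6404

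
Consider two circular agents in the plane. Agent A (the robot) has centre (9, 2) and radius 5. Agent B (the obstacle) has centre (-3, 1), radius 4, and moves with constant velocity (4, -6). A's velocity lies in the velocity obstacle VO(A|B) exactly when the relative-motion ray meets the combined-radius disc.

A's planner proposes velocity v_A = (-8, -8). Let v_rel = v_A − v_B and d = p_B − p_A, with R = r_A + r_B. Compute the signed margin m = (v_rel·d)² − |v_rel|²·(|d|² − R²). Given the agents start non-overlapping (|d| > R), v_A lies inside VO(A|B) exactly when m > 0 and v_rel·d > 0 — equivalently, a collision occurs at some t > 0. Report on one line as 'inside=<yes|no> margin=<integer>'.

d = (-12, -1),  |d|² = 145;  R = 5+4 = 9,  c = 145−9² = 64
v_rel = (-12, -2),  |v_rel|² = 148;  v_rel·d = (-12)·(-12) + (-2)·(-1) = 146
148·t² − 292·t + 64 = 0  ⇒  m = 146² − 148·64 = 11844
m = 11844 > 0,  v_rel·d = 146 > 0  ⇒  inside

inside=yes margin=11844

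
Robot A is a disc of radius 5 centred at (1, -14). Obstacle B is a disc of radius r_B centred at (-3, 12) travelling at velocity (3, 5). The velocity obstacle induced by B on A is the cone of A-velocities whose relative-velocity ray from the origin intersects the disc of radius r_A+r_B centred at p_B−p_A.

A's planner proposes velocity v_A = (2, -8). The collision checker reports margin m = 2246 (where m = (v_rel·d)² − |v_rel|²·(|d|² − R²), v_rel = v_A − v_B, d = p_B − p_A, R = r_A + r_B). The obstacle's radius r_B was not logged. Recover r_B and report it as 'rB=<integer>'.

m = 2246
d = (-4, 26);  v_rel = (-1, -13),  |v_rel|² = 170
v_rel×d = (-1)·(26) − (-13)·(-4) = -78
since m = R²·170 − (-78)²:  R² = (6084 + 2246) / 170 = 49
R = √49 = 7  ⇒  r_B = 7 − 5 = 2

rB=2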